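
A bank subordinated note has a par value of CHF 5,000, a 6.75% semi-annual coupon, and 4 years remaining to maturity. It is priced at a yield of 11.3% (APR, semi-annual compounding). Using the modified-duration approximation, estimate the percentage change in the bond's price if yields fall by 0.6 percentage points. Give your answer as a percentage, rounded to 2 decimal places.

Periodic yield y = 0.0565. Modified duration first:
  t   CF        PV=CF/(1+0.0565)^t    t·PV
  1       168.75       159.7255       159.7255
  2       168.75       151.1836       302.3673
  3       168.75       143.0986       429.2957
  4       168.75       135.4459       541.7835
  5       168.75       128.2024       641.0122
  6       168.75       121.3464       728.0782
  7       168.75       114.8569       803.9986
  8     5,168.75     3,329.8872    26,639.0972
  Σ                  4,283.7465    30,245.3582
P = 4,283.7465; D_Mac = 7.06049 half-year periods = 3.53025 yrs; D_mod = 3.53025/(1+0.0565) = 3.34145 yrs.
ΔP/P ≈ -D_mod · Δy = -3.34145 × (-0.006) = +0.020049 = +2.0049%.

+2.00%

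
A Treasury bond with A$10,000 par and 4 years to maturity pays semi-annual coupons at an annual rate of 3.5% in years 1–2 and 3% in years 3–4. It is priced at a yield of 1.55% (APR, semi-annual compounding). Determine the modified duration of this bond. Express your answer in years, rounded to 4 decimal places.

Periodic yield y = 0.00775. First find Macaulay duration:
  t   CF        PV=CF/(1+0.00775)^t    t·PV
  1       175.00       173.6542       173.6542
  2       175.00       172.3187       344.6374
  3       175.00       170.9935       512.9805
  4       175.00       169.6785       678.7140
  5       150.00       144.3202       721.6012
  6       150.00       143.2104       859.2621
  7       150.00       142.1090       994.7631
  8    10,150.00     9,542.0917    76,336.7339
  Σ                 10,658.3762    80,622.3464
P = 10,658.3762; Macaulay duration = 80,622.3464 / 10,658.3762 = 7.56422 half-year periods = 3.78211 years.
Modified duration = D_Mac / (1 + y) = 3.78211 / 1.00775 = 3.75303 years.

3.7530 years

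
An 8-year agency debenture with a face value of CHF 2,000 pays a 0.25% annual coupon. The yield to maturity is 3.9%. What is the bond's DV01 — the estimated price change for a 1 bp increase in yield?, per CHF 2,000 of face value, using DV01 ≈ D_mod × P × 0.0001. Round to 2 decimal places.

CHF 1.15

Periodic yield y = 0.039.
  t   CF        PV=CF/(1+0.039)^t    t·PV
  1         5.00         4.8123         4.8123
  2         5.00         4.6317         9.2634
  3         5.00         4.4578        13.3735
  4         5.00         4.2905        17.1620
  5         5.00         4.1295        20.6473
  6         5.00         3.9744        23.8467
  7         5.00         3.8253        26.7768
  8     2,005.00     1,476.3523    11,810.8182
  Σ                  1,506.4738    11,926.7001
P = 1,506.4738; D_Mac = 7.91697 yrs; D_mod = 7.61979 yrs.
DV01 ≈ 7.61979 × 1,506.4738 × 0.0001 = 1.147902.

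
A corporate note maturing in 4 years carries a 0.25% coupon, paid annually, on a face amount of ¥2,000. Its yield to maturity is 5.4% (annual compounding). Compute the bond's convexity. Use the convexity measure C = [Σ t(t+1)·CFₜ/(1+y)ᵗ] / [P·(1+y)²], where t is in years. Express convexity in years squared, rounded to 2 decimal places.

With y = 0.054:
  t   CF        PV=CF/(1+0.054)^t    t·PV        t(t+1)·PV
  1         5.00         4.7438         4.7438           9.4877
  2         5.00         4.5008         9.0016          27.0047
  3         5.00         4.2702        12.8106          51.2424
  4     2,005.00     1,624.6205     6,498.4821      32,492.4103
  Σ                  1,638.1353     6,525.0381      32,580.1451
P = 1,638.1353.
Convexity = Σ t(t+1)·PV / [P·(1+y)²] = 32,580.1451 / (1,638.1353 × 1.110916) = 17.90284.

17.90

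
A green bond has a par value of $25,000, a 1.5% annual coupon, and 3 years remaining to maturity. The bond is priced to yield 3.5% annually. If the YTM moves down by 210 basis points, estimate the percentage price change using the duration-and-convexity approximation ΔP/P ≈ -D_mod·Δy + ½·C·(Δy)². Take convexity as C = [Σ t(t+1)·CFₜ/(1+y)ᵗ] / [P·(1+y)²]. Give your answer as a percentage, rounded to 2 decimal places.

+6.24%

With y = 0.035:
  t   CF        PV=CF/(1+0.035)^t    t·PV        t(t+1)·PV
  1       375.00       362.3188       362.3188         724.6377
  2       375.00       350.0665       700.1330       2,100.3991
  3    25,375.00    22,886.7962    68,660.3885     274,641.5539
  Σ                 23,599.1815    69,722.8403     277,466.5906
P = 23,599.1815; D_Mac = 2.95446 yrs; D_mod = 2.85455 yrs; C = 10.97572.
Duration effect: -2.85455 × (-0.021) = +0.059946
Convexity effect: 0.5 × 10.97572 × (-0.021)² = +0.0024201
ΔP/P ≈ +0.059946 + 0.0024201 = +0.062366 = +6.2366%.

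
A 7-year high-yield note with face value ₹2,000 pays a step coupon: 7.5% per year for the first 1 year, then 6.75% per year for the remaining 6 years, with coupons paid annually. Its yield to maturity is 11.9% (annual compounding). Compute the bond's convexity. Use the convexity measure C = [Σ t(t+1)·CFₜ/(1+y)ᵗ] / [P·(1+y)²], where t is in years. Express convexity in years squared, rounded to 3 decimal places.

32.845

With y = 0.119:
  t   CF        PV=CF/(1+0.119)^t    t·PV        t(t+1)·PV
  1       150.00       134.0483       134.0483         268.0965
  2       135.00       107.8136       215.6272         646.8817
  3       135.00        96.3482       289.0445       1,156.1781
  4       135.00        86.1020       344.4081       1,722.0407
  5       135.00        76.9455       384.7276       2,308.3656
  6       135.00        68.7628       412.5765       2,888.0356
  7     2,135.00       971.8232     6,802.7626      54,422.1006
  Σ                  1,541.8436     8,583.1948      63,411.6988
P = 1,541.8436.
Convexity = Σ t(t+1)·PV / [P·(1+y)²] = 63,411.6988 / (1,541.8436 × 1.252161) = 32.84497.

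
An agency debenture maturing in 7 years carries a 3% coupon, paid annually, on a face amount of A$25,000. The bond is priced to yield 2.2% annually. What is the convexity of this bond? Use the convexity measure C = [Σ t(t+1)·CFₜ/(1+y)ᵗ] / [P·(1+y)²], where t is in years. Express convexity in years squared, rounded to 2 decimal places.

47.86

With y = 0.022:
  t   CF        PV=CF/(1+0.022)^t    t·PV        t(t+1)·PV
  1       750.00       733.8552       733.8552       1,467.7104
  2       750.00       718.0579     1,436.1158       4,308.3475
  3       750.00       702.6007     2,107.8021       8,431.2084
  4       750.00       687.4762     2,749.9049      13,749.5244
  5       750.00       672.6773     3,363.3866      20,180.3196
  6       750.00       658.1970     3,949.1819      27,644.2734
  7    25,750.00    22,111.6404   154,781.4828   1,238,251.8622
  Σ                 26,284.5047   169,121.7293   1,314,033.2457
P = 26,284.5047.
Convexity = Σ t(t+1)·PV / [P·(1+y)²] = 1,314,033.2457 / (26,284.5047 × 1.044484) = 47.86353.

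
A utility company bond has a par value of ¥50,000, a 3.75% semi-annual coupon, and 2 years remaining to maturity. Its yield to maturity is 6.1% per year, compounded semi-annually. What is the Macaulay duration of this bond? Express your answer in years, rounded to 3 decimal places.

1.944 years

Periodic yield y = 0.0305. Discount each cash flow and weight by its period:
  t   CF        PV=CF/(1+0.0305)^t    t·PV
  1       937.50       909.7525       909.7525
  2       937.50       882.8263     1,765.6527
  3       937.50       856.6971     2,570.0912
  4    50,937.50    45,169.5373   180,678.1491
  Σ                 47,818.8133   185,923.6456
Price P = Σ PV = 47,818.8133.
Macaulay duration = Σ(t·PV) / P = 185,923.6456 / 47,818.8133 = 3.88809 half-year periods.
In years: 3.88809 / 2 = 1.94404 years.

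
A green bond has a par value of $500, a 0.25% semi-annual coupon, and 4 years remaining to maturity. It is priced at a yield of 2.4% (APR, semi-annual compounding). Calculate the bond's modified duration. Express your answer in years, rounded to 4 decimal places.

3.9344 years

Periodic yield y = 0.012. First find Macaulay duration:
  t   CF        PV=CF/(1+0.012)^t    t·PV
  1        0.625         0.6176         0.6176
  2        0.625         0.6103         1.2205
  3        0.625         0.6030         1.8091
  4        0.625         0.5959         2.3835
  5        0.625         0.5888         2.9441
  6        0.625         0.5818         3.4910
  7        0.625         0.5749         4.0245
  8      500.625       455.0598     3,640.4781
  Σ                    459.2321     3,656.9684
P = 459.2321; Macaulay duration = 3,656.9684 / 459.2321 = 7.96322 half-year periods = 3.98161 years.
Modified duration = D_Mac / (1 + y) = 3.98161 / 1.012 = 3.93440 years.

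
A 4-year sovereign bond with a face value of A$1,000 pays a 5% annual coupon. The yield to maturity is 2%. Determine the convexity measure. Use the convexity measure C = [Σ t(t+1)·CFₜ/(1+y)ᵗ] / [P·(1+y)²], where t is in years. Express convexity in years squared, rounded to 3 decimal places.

17.557

With y = 0.02:
  t   CF        PV=CF/(1+0.02)^t    t·PV        t(t+1)·PV
  1        50.00        49.0196        49.0196          98.0392
  2        50.00        48.0584        96.1169         288.3506
  3        50.00        47.1161       141.3484         565.3934
  4     1,050.00       970.0377     3,880.1508      19,400.7539
  Σ                  1,114.2319     4,166.6356      20,352.5372
P = 1,114.2319.
Convexity = Σ t(t+1)·PV / [P·(1+y)²] = 20,352.5372 / (1,114.2319 × 1.040400) = 17.55669.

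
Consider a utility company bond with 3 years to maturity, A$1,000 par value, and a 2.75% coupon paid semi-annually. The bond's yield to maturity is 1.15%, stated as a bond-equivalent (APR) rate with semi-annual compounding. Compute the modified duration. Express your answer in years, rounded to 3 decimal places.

Periodic yield y = 0.00575. First find Macaulay duration:
  t   CF        PV=CF/(1+0.00575)^t    t·PV
  1        13.75        13.6714        13.6714
  2        13.75        13.5932        27.1865
  3        13.75        13.5155        40.5465
  4        13.75        13.4382        53.7530
  5        13.75        13.3614        66.8071
  6     1,013.75       979.4688     5,876.8130
  Σ                  1,047.0486     6,078.7774
P = 1,047.0486; Macaulay duration = 6,078.7774 / 1,047.0486 = 5.80563 half-year periods = 2.90282 years.
Modified duration = D_Mac / (1 + y) = 2.90282 / 1.00575 = 2.88622 years.

2.886 years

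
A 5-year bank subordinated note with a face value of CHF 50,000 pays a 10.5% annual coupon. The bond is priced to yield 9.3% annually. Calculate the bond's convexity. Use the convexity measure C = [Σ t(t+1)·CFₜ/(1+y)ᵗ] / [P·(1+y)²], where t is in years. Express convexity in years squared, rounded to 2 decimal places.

19.53

With y = 0.093:
  t   CF        PV=CF/(1+0.093)^t    t·PV        t(t+1)·PV
  1     5,250.00     4,803.2937     4,803.2937       9,606.5874
  2     5,250.00     4,394.5962     8,789.1925      26,367.5774
  3     5,250.00     4,020.6736    12,062.0208      48,248.0831
  4     5,250.00     3,678.5669    14,714.2675      73,571.3375
  5    55,250.00    35,418.6067   177,093.0334   1,062,558.2003
  Σ                 52,315.7371   217,461.8078   1,220,351.7857
P = 52,315.7371.
Convexity = Σ t(t+1)·PV / [P·(1+y)²] = 1,220,351.7857 / (52,315.7371 × 1.194649) = 19.52596.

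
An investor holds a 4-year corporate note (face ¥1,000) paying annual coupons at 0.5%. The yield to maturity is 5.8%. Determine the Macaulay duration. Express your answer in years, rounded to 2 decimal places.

3.97 years

Periodic yield y = 0.058. Discount each cash flow and weight by its year:
  t   CF        PV=CF/(1+0.058)^t    t·PV
  1         5.00         4.7259         4.7259
  2         5.00         4.4668         8.9336
  3         5.00         4.2219        12.6658
  4     1,005.00       802.0905     3,208.3621
  Σ                    815.5052     3,234.6875
Price P = Σ PV = 815.5052.
Macaulay duration = Σ(t·PV) / P = 3,234.6875 / 815.5052 = 3.96648 years.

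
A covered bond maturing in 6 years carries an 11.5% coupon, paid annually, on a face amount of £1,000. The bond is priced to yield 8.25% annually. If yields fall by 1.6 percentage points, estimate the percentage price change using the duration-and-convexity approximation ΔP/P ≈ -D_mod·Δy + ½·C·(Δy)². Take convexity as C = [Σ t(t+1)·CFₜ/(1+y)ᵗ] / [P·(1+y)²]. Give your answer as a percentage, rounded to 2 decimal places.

With y = 0.0825:
  t   CF        PV=CF/(1+0.0825)^t    t·PV        t(t+1)·PV
  1       115.00       106.2356       106.2356         212.4711
  2       115.00        98.1391       196.2782         588.8345
  3       115.00        90.6597       271.9790       1,087.9160
  4       115.00        83.7503       335.0011       1,675.0054
  5       115.00        77.3675       386.8373       2,321.0237
  6     1,115.00       692.9588     4,157.7530      29,104.2711
  Σ                  1,149.1109     5,454.0841      34,989.5219
P = 1,149.1109; D_Mac = 4.74635 yrs; D_mod = 4.38462 yrs; C = 25.98485.
Duration effect: -4.38462 × (-0.016) = +0.070154
Convexity effect: 0.5 × 25.98485 × (-0.016)² = +0.0033261
ΔP/P ≈ +0.070154 + 0.0033261 = +0.073480 = +7.3480%.

+7.35%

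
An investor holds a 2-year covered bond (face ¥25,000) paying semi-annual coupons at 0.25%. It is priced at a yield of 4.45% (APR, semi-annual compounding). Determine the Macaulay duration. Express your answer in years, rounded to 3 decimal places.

1.996 years

Periodic yield y = 0.02225. Discount each cash flow and weight by its period:
  t   CF        PV=CF/(1+0.02225)^t    t·PV
  1        31.25        30.5698        30.5698
  2        31.25        29.9044        59.8089
  3        31.25        29.2536        87.7607
  4    25,031.25    22,922.0819    91,688.3278
  Σ                 23,011.8098    91,866.4672
Price P = Σ PV = 23,011.8098.
Macaulay duration = Σ(t·PV) / P = 91,866.4672 / 23,011.8098 = 3.99214 half-year periods.
In years: 3.99214 / 2 = 1.99607 years.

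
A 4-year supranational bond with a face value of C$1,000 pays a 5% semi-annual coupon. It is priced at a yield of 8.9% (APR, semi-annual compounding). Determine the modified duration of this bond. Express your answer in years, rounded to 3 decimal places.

Periodic yield y = 0.0445. First find Macaulay duration:
  t   CF        PV=CF/(1+0.0445)^t    t·PV
  1        25.00        23.9349        23.9349
  2        25.00        22.9152        45.8303
  3        25.00        21.9389        65.8167
  4        25.00        21.0042        84.0168
  5        25.00        20.1093       100.5467
  6        25.00        19.2526       115.5156
  7        25.00        18.4324       129.0265
  8     1,025.00       723.5296     5,788.2369
  Σ                    871.1171     6,352.9244
P = 871.1171; Macaulay duration = 6,352.9244 / 871.1171 = 7.29285 half-year periods = 3.64642 years.
Modified duration = D_Mac / (1 + y) = 3.64642 / 1.0445 = 3.49107 years.

3.491 years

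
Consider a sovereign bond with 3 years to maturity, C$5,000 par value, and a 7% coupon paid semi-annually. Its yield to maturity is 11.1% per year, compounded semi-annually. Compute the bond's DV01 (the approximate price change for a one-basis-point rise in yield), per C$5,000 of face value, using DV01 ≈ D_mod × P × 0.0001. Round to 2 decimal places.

Periodic yield y = 0.0555.
  t   CF        PV=CF/(1+0.0555)^t    t·PV
  1       175.00       165.7982       165.7982
  2       175.00       157.0802       314.1605
  3       175.00       148.8207       446.4621
  4       175.00       140.9955       563.9818
  5       175.00       133.5817       667.9083
  6     5,175.00     3,742.4924    22,454.9545
  Σ                  4,488.7687    24,613.2654
P = 4,488.7687; D_Mac = 5.48330 half-year periods = 2.74165 yrs; D_mod = 2.59749 yrs.
DV01 ≈ 2.59749 × 4,488.7687 × 0.0001 = 1.165953.

C$1.17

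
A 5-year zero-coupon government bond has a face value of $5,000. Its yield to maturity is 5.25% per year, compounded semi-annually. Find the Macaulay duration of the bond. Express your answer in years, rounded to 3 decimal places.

A zero-coupon bond has a single cash flow at maturity, so its Macaulay duration equals its maturity: 5 years.
(Equivalently: 10 semi-annual periods ÷ 2 = 5 years.)

5.000 years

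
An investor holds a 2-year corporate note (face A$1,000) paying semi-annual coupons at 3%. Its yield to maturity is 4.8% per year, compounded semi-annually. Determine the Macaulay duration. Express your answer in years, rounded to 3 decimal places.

1.955 years

Periodic yield y = 0.024. Discount each cash flow and weight by its period:
  t   CF        PV=CF/(1+0.024)^t    t·PV
  1        15.00        14.6484        14.6484
  2        15.00        14.3051        28.6102
  3        15.00        13.9698        41.9095
  4     1,015.00       923.1371     3,692.5485
  Σ                    966.0605     3,777.7167
Price P = Σ PV = 966.0605.
Macaulay duration = Σ(t·PV) / P = 3,777.7167 / 966.0605 = 3.91043 half-year periods.
In years: 3.91043 / 2 = 1.95522 years.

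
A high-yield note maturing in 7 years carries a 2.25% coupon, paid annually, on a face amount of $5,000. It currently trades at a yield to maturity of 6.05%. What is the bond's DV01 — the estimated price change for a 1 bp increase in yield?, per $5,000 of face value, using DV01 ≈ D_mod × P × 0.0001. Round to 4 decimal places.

Periodic yield y = 0.0605.
  t   CF        PV=CF/(1+0.0605)^t    t·PV
  1       112.50       106.0820       106.0820
  2       112.50       100.0302       200.0604
  3       112.50        94.3236       282.9709
  4       112.50        88.9426       355.7704
  5       112.50        83.8686       419.3428
  6       112.50        79.0840       474.5038
  7     5,112.50     3,388.8989    23,722.2922
  Σ                  3,941.2299    25,561.0226
P = 3,941.2299; D_Mac = 6.48554 yrs; D_mod = 6.11555 yrs.
DV01 ≈ 6.11555 × 3,941.2299 × 0.0001 = 2.410280.

$2.4103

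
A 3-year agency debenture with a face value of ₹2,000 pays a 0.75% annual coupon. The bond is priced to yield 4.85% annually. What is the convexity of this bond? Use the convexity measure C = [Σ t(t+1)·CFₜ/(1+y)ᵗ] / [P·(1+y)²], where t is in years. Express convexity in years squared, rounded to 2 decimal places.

10.80

With y = 0.0485:
  t   CF        PV=CF/(1+0.0485)^t    t·PV        t(t+1)·PV
  1        15.00        14.3062        14.3062          28.6123
  2        15.00        13.6444        27.2888          81.8664
  3     2,015.00     1,748.1140     5,244.3419      20,977.3678
  Σ                  1,776.0645     5,285.9369      21,087.8465
P = 1,776.0645.
Convexity = Σ t(t+1)·PV / [P·(1+y)²] = 21,087.8465 / (1,776.0645 × 1.099352) = 10.80032.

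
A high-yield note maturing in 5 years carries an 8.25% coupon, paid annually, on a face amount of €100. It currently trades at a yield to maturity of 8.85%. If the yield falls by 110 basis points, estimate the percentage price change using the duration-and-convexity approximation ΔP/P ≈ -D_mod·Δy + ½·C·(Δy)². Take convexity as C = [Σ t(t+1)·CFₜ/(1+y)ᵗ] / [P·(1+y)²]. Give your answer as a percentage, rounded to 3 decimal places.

+4.454%

With y = 0.0885:
  t   CF        PV=CF/(1+0.0885)^t    t·PV        t(t+1)·PV
  1         8.25         7.5792         7.5792          15.1585
  2         8.25         6.9630        13.9260          41.7781
  3         8.25         6.3969        19.1907          76.7626
  4         8.25         5.8768        23.5072         117.5358
  5       108.25        70.8412       354.2059       2,125.2352
  Σ                     97.6571       418.4089       2,376.4702
P = 97.6571; D_Mac = 4.28447 yrs; D_mod = 3.93612 yrs; C = 20.53864.
Duration effect: -3.93612 × (-0.011) = +0.043297
Convexity effect: 0.5 × 20.53864 × (-0.011)² = +0.0012426
ΔP/P ≈ +0.043297 + 0.0012426 = +0.044540 = +4.4540%.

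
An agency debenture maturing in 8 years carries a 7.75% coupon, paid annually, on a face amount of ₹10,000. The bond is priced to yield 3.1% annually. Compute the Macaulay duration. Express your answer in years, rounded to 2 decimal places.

6.50 years

Periodic yield y = 0.031. Discount each cash flow and weight by its year:
  t   CF        PV=CF/(1+0.031)^t    t·PV
  1       775.00       751.6974       751.6974
  2       775.00       729.0954     1,458.1908
  3       775.00       707.1731     2,121.5192
  4       775.00       685.9099     2,743.6394
  5       775.00       665.2860     3,326.4299
  6       775.00       645.2822     3,871.6934
  7       775.00       625.8800     4,381.1597
  8    10,775.00     8,440.1071    67,520.8566
  Σ                 13,250.4310    86,175.1865
Price P = Σ PV = 13,250.4310.
Macaulay duration = Σ(t·PV) / P = 86,175.1865 / 13,250.4310 = 6.50358 years.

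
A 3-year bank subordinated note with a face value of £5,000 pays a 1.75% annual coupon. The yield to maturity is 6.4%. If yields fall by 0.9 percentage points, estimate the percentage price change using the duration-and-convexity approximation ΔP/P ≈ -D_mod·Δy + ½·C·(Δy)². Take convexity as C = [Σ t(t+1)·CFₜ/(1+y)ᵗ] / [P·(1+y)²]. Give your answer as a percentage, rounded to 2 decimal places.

With y = 0.064:
  t   CF        PV=CF/(1+0.064)^t    t·PV        t(t+1)·PV
  1        87.50        82.2368        82.2368         164.4737
  2        87.50        77.2903       154.5805         463.7416
  3     5,087.50     4,223.5685    12,670.7054      50,682.8216
  Σ                  4,383.0956    12,907.5228      51,311.0368
P = 4,383.0956; D_Mac = 2.94484 yrs; D_mod = 2.76771 yrs; C = 10.34062.
Duration effect: -2.76771 × (-0.009) = +0.024909
Convexity effect: 0.5 × 10.34062 × (-0.009)² = +0.0004188
ΔP/P ≈ +0.024909 + 0.0004188 = +0.025328 = +2.5328%.

+2.53%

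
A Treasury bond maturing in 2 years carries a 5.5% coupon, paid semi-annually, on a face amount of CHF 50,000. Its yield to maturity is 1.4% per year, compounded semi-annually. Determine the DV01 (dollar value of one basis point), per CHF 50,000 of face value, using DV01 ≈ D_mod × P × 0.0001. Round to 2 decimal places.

CHF 10.33

Periodic yield y = 0.007.
  t   CF        PV=CF/(1+0.007)^t    t·PV
  1     1,375.00     1,365.4419     1,365.4419
  2     1,375.00     1,355.9503     2,711.9005
  3     1,375.00     1,346.5246     4,039.5737
  4    51,375.00    49,961.3256   199,845.3023
  Σ                 54,029.2423   207,962.2185
P = 54,029.2423; D_Mac = 3.84907 half-year periods = 1.92453 yrs; D_mod = 1.91116 yrs.
DV01 ≈ 1.91116 × 54,029.2423 × 0.0001 = 10.325830.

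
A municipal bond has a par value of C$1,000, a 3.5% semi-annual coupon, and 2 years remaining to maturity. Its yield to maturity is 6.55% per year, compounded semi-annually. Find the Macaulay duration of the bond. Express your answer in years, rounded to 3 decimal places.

Periodic yield y = 0.03275. Discount each cash flow and weight by its period:
  t   CF        PV=CF/(1+0.03275)^t    t·PV
  1        17.50        16.9450        16.9450
  2        17.50        16.4077        32.8154
  3        17.50        15.8874        47.6622
  4     1,017.50       894.4449     3,577.7797
  Σ                    943.6851     3,675.2023
Price P = Σ PV = 943.6851.
Macaulay duration = Σ(t·PV) / P = 3,675.2023 / 943.6851 = 3.89452 half-year periods.
In years: 3.89452 / 2 = 1.94726 years.

1.947 years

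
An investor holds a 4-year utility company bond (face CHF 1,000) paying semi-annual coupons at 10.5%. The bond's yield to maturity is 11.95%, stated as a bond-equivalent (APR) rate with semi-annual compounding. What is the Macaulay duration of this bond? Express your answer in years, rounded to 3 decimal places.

Periodic yield y = 0.05975. Discount each cash flow and weight by its period:
  t   CF        PV=CF/(1+0.05975)^t    t·PV
  1        52.50        49.5400        49.5400
  2        52.50        46.7469        93.4937
  3        52.50        44.1112       132.3336
  4        52.50        41.6242       166.4967
  5        52.50        39.2773       196.3867
  6        52.50        37.0628       222.3771
  7        52.50        34.9732       244.8124
  8     1,052.50       661.5988     5,292.7903
  Σ                    954.9344     6,398.2306
Price P = Σ PV = 954.9344.
Macaulay duration = Σ(t·PV) / P = 6,398.2306 / 954.9344 = 6.70018 half-year periods.
In years: 6.70018 / 2 = 3.35009 years.

3.350 years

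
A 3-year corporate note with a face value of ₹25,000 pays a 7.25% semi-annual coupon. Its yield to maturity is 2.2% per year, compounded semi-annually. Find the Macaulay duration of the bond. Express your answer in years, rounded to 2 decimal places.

Periodic yield y = 0.011. Discount each cash flow and weight by its period:
  t   CF        PV=CF/(1+0.011)^t    t·PV
  1       906.25       896.3897       896.3897
  2       906.25       886.6367     1,773.2734
  3       906.25       876.9898     2,630.9695
  4       906.25       867.4479     3,469.7916
  5       906.25       858.0098     4,290.0489
  6    25,906.25    24,260.3811   145,562.2866
  Σ                 28,645.8550   158,622.7597
Price P = Σ PV = 28,645.8550.
Macaulay duration = Σ(t·PV) / P = 158,622.7597 / 28,645.8550 = 5.53737 half-year periods.
In years: 5.53737 / 2 = 2.76869 years.

2.77 years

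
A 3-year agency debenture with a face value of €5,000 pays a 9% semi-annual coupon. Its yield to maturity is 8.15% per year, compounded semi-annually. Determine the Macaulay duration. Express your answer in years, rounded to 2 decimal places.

2.70 years

Periodic yield y = 0.04075. Discount each cash flow and weight by its period:
  t   CF        PV=CF/(1+0.04075)^t    t·PV
  1       225.00       216.1902       216.1902
  2       225.00       207.7254       415.4509
  3       225.00       199.5921       598.7762
  4       225.00       191.7771       767.1086
  5       225.00       184.2682       921.3411
  6     5,225.00     4,111.5708    24,669.4250
  Σ                  5,111.1239    27,588.2920
Price P = Σ PV = 5,111.1239.
Macaulay duration = Σ(t·PV) / P = 27,588.2920 / 5,111.1239 = 5.39770 half-year periods.
In years: 5.39770 / 2 = 2.69885 years.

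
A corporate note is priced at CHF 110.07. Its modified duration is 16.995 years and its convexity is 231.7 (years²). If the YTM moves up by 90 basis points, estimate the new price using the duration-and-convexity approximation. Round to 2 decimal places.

CHF 94.27

Duration effect: -D_mod·Δy = -16.995 × (+0.009) = -0.152955
Convexity effect: ½·C·(Δy)² = 0.5 × 231.7 × (0.009)² = +0.00938385
ΔP/P ≈ -0.152955 + 0.00938385 = -0.14357115
New price ≈ 110.07 × (1 - 0.14357115) = 94.2671235195.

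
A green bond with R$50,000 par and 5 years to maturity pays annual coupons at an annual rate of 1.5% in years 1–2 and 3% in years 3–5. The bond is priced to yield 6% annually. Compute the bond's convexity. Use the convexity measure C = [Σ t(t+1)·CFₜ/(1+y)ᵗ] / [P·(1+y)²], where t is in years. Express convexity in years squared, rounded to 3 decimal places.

With y = 0.06:
  t   CF        PV=CF/(1+0.06)^t    t·PV        t(t+1)·PV
  1       750.00       707.5472       707.5472       1,415.0943
  2       750.00       667.4973     1,334.9947       4,004.9840
  3     1,500.00     1,259.4289     3,778.2868      15,113.1471
  4     1,500.00     1,188.1405     4,752.5620      23,762.8099
  5    51,500.00    38,483.7959   192,418.9795   1,154,513.8771
  Σ                 42,306.4098   202,992.3701   1,198,809.9124
P = 42,306.4098.
Convexity = Σ t(t+1)·PV / [P·(1+y)²] = 1,198,809.9124 / (42,306.4098 × 1.123600) = 25.21926.

25.219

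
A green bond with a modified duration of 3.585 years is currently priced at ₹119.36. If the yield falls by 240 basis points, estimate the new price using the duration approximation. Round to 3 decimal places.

Duration approximation: ΔP/P ≈ -D_mod · Δy = -3.585 × (-0.024) = +0.086040.
New price ≈ 119.36 × (1 + 0.086040) = 129.6297344.

₹129.630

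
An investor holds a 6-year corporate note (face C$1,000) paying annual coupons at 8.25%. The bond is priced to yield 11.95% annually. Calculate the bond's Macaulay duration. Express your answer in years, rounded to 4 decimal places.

4.8673 years

Periodic yield y = 0.1195. Discount each cash flow and weight by its year:
  t   CF        PV=CF/(1+0.1195)^t    t·PV
  1        82.50        73.6936        73.6936
  2        82.50        65.8273       131.6545
  3        82.50        58.8006       176.4018
  4        82.50        52.5240       210.0959
  5        82.50        46.9173       234.5867
  6     1,082.50       549.8995     3,299.3969
  Σ                    847.6623     4,125.8295
Price P = Σ PV = 847.6623.
Macaulay duration = Σ(t·PV) / P = 4,125.8295 / 847.6623 = 4.86730 years.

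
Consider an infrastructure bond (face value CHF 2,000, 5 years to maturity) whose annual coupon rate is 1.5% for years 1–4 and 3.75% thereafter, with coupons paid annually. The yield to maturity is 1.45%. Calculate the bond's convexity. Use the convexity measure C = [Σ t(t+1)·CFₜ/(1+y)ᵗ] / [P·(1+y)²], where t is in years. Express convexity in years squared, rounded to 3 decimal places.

With y = 0.0145:
  t   CF        PV=CF/(1+0.0145)^t    t·PV        t(t+1)·PV
  1        30.00        29.5712        29.5712          59.1424
  2        30.00        29.1486        58.2971         174.8914
  3        30.00        28.7319        86.1958         344.7834
  4        30.00        28.3213       113.2852         566.4258
  5     2,075.00     1,930.8914     9,654.4569      57,926.7415
  Σ                  2,046.6644     9,941.8063      59,071.9845
P = 2,046.6644.
Convexity = Σ t(t+1)·PV / [P·(1+y)²] = 59,071.9845 / (2,046.6644 × 1.029210) = 28.04341.

28.043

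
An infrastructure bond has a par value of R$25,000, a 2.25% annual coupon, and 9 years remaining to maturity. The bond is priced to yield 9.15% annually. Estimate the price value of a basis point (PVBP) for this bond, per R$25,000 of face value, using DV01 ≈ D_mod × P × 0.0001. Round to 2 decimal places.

Periodic yield y = 0.0915.
  t   CF        PV=CF/(1+0.0915)^t    t·PV
  1       562.50       515.3459       515.3459
  2       562.50       472.1446       944.2892
  3       562.50       432.5649     1,297.6948
  4       562.50       396.3032     1,585.2128
  5       562.50       363.0813     1,815.4063
  6       562.50       332.6443     1,995.8658
  7       562.50       304.7589     2,133.3121
  8       562.50       279.2111     2,233.6884
  9    25,562.50    11,624.9118   104,624.2058
  Σ                 14,720.9658   117,145.0210
P = 14,720.9658; D_Mac = 7.95770 yrs; D_mod = 7.29061 yrs.
DV01 ≈ 7.29061 × 14,720.9658 × 0.0001 = 10.732480.

R$10.73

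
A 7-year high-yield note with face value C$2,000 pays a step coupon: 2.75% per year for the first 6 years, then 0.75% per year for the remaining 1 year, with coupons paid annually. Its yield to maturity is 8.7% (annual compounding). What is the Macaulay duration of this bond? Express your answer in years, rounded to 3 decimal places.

6.321 years

Periodic yield y = 0.087. Discount each cash flow and weight by its year:
  t   CF        PV=CF/(1+0.087)^t    t·PV
  1        55.00        50.5980        50.5980
  2        55.00        46.5483        93.0966
  3        55.00        42.8227       128.4681
  4        55.00        39.3953       157.5812
  5        55.00        36.2422       181.2112
  6        55.00        33.3415       200.0491
  7     2,015.00     1,123.7462     7,866.2235
  Σ                  1,372.6942     8,677.2277
Price P = Σ PV = 1,372.6942.
Macaulay duration = Σ(t·PV) / P = 8,677.2277 / 1,372.6942 = 6.32131 years.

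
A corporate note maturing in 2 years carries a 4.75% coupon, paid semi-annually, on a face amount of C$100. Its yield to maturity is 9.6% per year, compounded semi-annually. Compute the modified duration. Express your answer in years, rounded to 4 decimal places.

Periodic yield y = 0.048. First find Macaulay duration:
  t   CF        PV=CF/(1+0.048)^t    t·PV
  1        2.375         2.2662         2.2662
  2        2.375         2.1624         4.3248
  3        2.375         2.0634         6.1901
  4      102.375        84.8689       339.4758
  Σ                     91.3610       352.2570
P = 91.3610; Macaulay duration = 352.2570 / 91.3610 = 3.85566 half-year periods = 1.92783 years.
Modified duration = D_Mac / (1 + y) = 1.92783 / 1.048 = 1.83953 years.

1.8395 years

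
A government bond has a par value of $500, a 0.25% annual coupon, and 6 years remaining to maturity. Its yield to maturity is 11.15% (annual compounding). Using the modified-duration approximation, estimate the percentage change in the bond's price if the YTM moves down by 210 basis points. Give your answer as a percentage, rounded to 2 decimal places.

+11.23%

Periodic yield y = 0.1115. Modified duration first:
  t   CF        PV=CF/(1+0.1115)^t    t·PV
  1         1.25         1.1246         1.1246
  2         1.25         1.0118         2.0236
  3         1.25         0.9103         2.7309
  4         1.25         0.8190         3.2759
  5         1.25         0.7368         3.6841
  6       501.25       265.8261     1,594.9565
  Σ                    270.4286     1,607.7956
P = 270.4286; D_Mac = 5.94536 yrs; D_mod = 5.94536/(1+0.1115) = 5.34895 yrs.
ΔP/P ≈ -D_mod · Δy = -5.34895 × (-0.021) = +0.112328 = +11.2328%.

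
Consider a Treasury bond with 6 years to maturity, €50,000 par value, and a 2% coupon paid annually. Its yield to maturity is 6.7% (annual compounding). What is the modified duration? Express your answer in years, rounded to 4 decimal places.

5.3099 years

Periodic yield y = 0.067. First find Macaulay duration:
  t   CF        PV=CF/(1+0.067)^t    t·PV
  1     1,000.00       937.2071       937.2071
  2     1,000.00       878.3572     1,756.7144
  3     1,000.00       823.2026     2,469.6078
  4     1,000.00       771.5114     3,086.0454
  5     1,000.00       723.0659     3,615.3297
  6    51,000.00    34,560.7899   207,364.7392
  Σ                 38,694.1341   219,229.6437
P = 38,694.1341; Macaulay duration = 219,229.6437 / 38,694.1341 = 5.66571 years.
Modified duration = D_Mac / (1 + y) = 5.66571 / 1.067 = 5.30994 years.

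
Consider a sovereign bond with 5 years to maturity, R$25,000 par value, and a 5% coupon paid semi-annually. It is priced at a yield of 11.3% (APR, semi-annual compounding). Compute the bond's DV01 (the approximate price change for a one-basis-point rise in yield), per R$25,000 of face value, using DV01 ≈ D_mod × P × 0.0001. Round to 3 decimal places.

Periodic yield y = 0.0565.
  t   CF        PV=CF/(1+0.0565)^t    t·PV
  1       625.00       591.5760       591.5760
  2       625.00       559.9394     1,119.8788
  3       625.00       529.9947     1,589.9841
  4       625.00       501.6514     2,006.6055
  5       625.00       474.8238     2,374.1192
  6       625.00       449.4310     2,696.5859
  7       625.00       425.3961     2,977.7727
  8       625.00       402.6466     3,221.1726
  9       625.00       381.1137     3,430.0229
  10   25,625.00    14,790.0234   147,900.2337
  Σ                 19,106.5959   167,907.9512
P = 19,106.5959; D_Mac = 8.78796 half-year periods = 4.39398 yrs; D_mod = 4.15900 yrs.
DV01 ≈ 4.15900 × 19,106.5959 × 0.0001 = 7.946425.

R$7.946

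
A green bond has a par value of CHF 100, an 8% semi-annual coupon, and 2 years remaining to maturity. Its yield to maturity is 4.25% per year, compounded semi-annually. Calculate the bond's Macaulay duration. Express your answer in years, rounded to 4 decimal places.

Periodic yield y = 0.02125. Discount each cash flow and weight by its period:
  t   CF        PV=CF/(1+0.02125)^t    t·PV
  1         4.00         3.9168         3.9168
  2         4.00         3.8353         7.6705
  3         4.00         3.7555        11.2664
  4       104.00        95.6104       382.4415
  Σ                    107.1179       405.2952
Price P = Σ PV = 107.1179.
Macaulay duration = Σ(t·PV) / P = 405.2952 / 107.1179 = 3.78364 half-year periods.
In years: 3.78364 / 2 = 1.89182 years.

1.8918 years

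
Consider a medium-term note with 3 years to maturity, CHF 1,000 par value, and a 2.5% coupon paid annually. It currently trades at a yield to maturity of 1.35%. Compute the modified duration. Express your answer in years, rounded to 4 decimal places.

Periodic yield y = 0.0135. First find Macaulay duration:
  t   CF        PV=CF/(1+0.0135)^t    t·PV
  1        25.00        24.6670        24.6670
  2        25.00        24.3384        48.6769
  3     1,025.00       984.5836     2,953.7509
  Σ                  1,033.5890     3,027.0947
P = 1,033.5890; Macaulay duration = 3,027.0947 / 1,033.5890 = 2.92872 years.
Modified duration = D_Mac / (1 + y) = 2.92872 / 1.0135 = 2.88971 years.

2.8897 years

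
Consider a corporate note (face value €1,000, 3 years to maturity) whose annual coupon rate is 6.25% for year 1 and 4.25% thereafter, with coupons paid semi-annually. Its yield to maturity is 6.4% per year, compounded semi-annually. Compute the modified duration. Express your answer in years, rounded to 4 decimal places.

Periodic yield y = 0.032. First find Macaulay duration:
  t   CF        PV=CF/(1+0.032)^t    t·PV
  1        31.25        30.2810        30.2810
  2        31.25        29.3421        58.6841
  3        21.25        19.3339        58.0018
  4        21.25        18.7344        74.9377
  5        21.25        18.1535        90.7675
  6     1,021.25       845.3837     5,072.3024
  Σ                    961.2286     5,384.9744
P = 961.2286; Macaulay duration = 5,384.9744 / 961.2286 = 5.60218 half-year periods = 2.80109 years.
Modified duration = D_Mac / (1 + y) = 2.80109 / 1.032 = 2.71423 years.

2.7142 years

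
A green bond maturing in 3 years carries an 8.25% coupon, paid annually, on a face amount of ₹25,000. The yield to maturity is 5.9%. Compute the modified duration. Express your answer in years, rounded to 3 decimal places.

2.629 years

Periodic yield y = 0.059. First find Macaulay duration:
  t   CF        PV=CF/(1+0.059)^t    t·PV
  1     2,062.50     1,947.5921     1,947.5921
  2     2,062.50     1,839.0860     3,678.1720
  3    27,062.50    22,786.6265    68,359.8794
  Σ                 26,573.3045    73,985.6435
P = 26,573.3045; Macaulay duration = 73,985.6435 / 26,573.3045 = 2.78421 years.
Modified duration = D_Mac / (1 + y) = 2.78421 / 1.059 = 2.62909 years.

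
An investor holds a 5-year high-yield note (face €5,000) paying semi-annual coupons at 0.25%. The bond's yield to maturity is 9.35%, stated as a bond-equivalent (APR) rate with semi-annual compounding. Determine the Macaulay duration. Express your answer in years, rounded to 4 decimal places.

4.9628 years

Periodic yield y = 0.04675. Discount each cash flow and weight by its period:
  t   CF        PV=CF/(1+0.04675)^t    t·PV
  1         6.25         5.9709         5.9709
  2         6.25         5.7042        11.4084
  3         6.25         5.4494        16.3483
  4         6.25         5.2060        20.8242
  5         6.25         4.9735        24.8677
  6         6.25         4.7514        28.5084
  7         6.25         4.5392        31.7744
  8         6.25         4.3365        34.6918
  9         6.25         4.1428        37.2851
  10    5,006.25     3,170.1721    31,701.7209
  Σ                  3,215.2460    31,913.4000
Price P = Σ PV = 3,215.2460.
Macaulay duration = Σ(t·PV) / P = 31,913.4000 / 3,215.2460 = 9.92565 half-year periods.
In years: 9.92565 / 2 = 4.96282 years.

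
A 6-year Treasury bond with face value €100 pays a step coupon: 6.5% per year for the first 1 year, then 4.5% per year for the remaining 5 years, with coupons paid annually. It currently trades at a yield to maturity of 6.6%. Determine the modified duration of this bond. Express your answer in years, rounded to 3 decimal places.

Periodic yield y = 0.066. First find Macaulay duration:
  t   CF        PV=CF/(1+0.066)^t    t·PV
  1         6.50         6.0976         6.0976
  2         4.50         3.9600         7.9201
  3         4.50         3.7148        11.1445
  4         4.50         3.4848        13.9394
  5         4.50         3.2691        16.3454
  6       104.50        71.2153       427.2916
  Σ                     91.7416       482.7385
P = 91.7416; Macaulay duration = 482.7385 / 91.7416 = 5.26194 years.
Modified duration = D_Mac / (1 + y) = 5.26194 / 1.066 = 4.93615 years.

4.936 years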